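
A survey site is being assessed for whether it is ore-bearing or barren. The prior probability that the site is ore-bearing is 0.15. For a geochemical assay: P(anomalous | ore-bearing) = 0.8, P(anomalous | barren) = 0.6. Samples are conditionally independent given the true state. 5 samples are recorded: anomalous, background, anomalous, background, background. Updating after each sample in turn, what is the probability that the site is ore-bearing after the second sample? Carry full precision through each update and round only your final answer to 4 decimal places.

After 'anomalous': P(ore) = 0.8·0.1500 / (0.8·0.1500 + 0.6·0.8500) ≈ 0.1905
After 'background': P(ore) = 0.2·0.1905 / (0.2·0.1905 + 0.4·0.8095) ≈ 0.1053

0.1053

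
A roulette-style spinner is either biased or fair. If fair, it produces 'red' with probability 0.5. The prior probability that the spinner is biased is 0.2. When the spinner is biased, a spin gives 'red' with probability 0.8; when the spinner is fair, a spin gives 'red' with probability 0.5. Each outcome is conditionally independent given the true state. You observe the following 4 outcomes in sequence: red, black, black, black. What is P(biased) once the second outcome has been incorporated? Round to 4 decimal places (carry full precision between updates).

0.1379

Apply Bayes' rule sequentially, carrying P(biased) forward.
After 'red': P(biased) = 0.8·0.2000 / (0.8·0.2000 + 0.5·0.8000) ≈ 0.2857
After 'black': P(biased) = 0.2·0.2857 / (0.2·0.2857 + 0.5·0.7143) ≈ 0.1379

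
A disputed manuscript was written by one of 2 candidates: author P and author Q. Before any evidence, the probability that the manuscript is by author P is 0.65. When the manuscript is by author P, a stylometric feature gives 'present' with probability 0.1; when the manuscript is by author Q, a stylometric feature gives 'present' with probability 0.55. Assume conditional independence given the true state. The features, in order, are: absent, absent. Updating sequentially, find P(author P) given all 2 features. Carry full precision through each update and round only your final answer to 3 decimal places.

After 'absent': P(author P) = 0.9·0.6500 / (0.9·0.6500 + 0.45·0.3500) ≈ 0.7879
After 'absent': P(author P) = 0.9·0.7879 / (0.9·0.7879 + 0.45·0.2121) ≈ 0.8814

0.881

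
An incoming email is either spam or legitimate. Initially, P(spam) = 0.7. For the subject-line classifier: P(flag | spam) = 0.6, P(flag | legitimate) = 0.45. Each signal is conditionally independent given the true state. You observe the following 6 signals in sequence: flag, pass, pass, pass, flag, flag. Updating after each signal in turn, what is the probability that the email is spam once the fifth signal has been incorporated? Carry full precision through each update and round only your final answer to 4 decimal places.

After 'flag': P(spam) = 0.6·0.7000 / (0.6·0.7000 + 0.45·0.3000) ≈ 0.7568
After 'pass': P(spam) = 0.4·0.7568 / (0.4·0.7568 + 0.55·0.2432) ≈ 0.6935
After 'pass': P(spam) = 0.4·0.6935 / (0.4·0.6935 + 0.55·0.3065) ≈ 0.6220
After 'pass': P(spam) = 0.4·0.6220 / (0.4·0.6220 + 0.55·0.3780) ≈ 0.5448
After 'flag': P(spam) = 0.6·0.5448 / (0.6·0.5448 + 0.45·0.4552) ≈ 0.6147

0.6147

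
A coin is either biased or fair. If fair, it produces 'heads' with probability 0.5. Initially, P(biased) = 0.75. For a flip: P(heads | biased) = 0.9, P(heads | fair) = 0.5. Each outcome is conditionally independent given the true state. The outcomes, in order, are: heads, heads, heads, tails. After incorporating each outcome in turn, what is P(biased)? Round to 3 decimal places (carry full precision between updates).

0.778

After 'heads': P(biased) = 0.9·0.7500 / (0.9·0.7500 + 0.5·0.2500) ≈ 0.8438
After 'heads': P(biased) = 0.9·0.8438 / (0.9·0.8438 + 0.5·0.1562) ≈ 0.9067
After 'heads': P(biased) = 0.9·0.9067 / (0.9·0.9067 + 0.5·0.0933) ≈ 0.9459
After 'tails': P(biased) = 0.1·0.9459 / (0.1·0.9459 + 0.5·0.0541) ≈ 0.7777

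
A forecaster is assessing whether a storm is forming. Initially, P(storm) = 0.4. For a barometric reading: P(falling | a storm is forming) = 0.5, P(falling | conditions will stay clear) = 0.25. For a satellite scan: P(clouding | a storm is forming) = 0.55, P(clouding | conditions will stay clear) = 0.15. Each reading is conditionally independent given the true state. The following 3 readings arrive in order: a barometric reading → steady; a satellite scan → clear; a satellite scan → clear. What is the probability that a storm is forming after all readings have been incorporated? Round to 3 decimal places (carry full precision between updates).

0.111

After a barometric reading='steady': P(storm) = 0.5·0.4000 / (0.5·0.4000 + 0.75·0.6000) ≈ 0.3077
After a satellite scan='clear': P(storm) = 0.45·0.3077 / (0.45·0.3077 + 0.85·0.6923) ≈ 0.1905
After a satellite scan='clear': P(storm) = 0.45·0.1905 / (0.45·0.1905 + 0.85·0.8095) ≈ 0.1108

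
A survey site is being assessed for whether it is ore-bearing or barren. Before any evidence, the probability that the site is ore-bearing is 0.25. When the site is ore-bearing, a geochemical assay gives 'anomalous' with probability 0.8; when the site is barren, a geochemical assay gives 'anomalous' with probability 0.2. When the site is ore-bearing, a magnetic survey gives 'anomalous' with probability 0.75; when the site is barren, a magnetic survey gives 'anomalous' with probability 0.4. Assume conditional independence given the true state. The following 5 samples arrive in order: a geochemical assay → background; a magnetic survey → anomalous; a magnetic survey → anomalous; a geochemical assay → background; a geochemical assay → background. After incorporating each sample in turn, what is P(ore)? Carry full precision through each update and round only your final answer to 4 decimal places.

0.0180

After a geochemical assay='background': P(ore) = 0.2·0.2500 / (0.2·0.2500 + 0.8·0.7500) ≈ 0.0769
After a magnetic survey='anomalous': P(ore) = 0.75·0.0769 / (0.75·0.0769 + 0.4·0.9231) ≈ 0.1351
After a magnetic survey='anomalous': P(ore) = 0.75·0.1351 / (0.75·0.1351 + 0.4·0.8649) ≈ 0.2266
After a geochemical assay='background': P(ore) = 0.2·0.2266 / (0.2·0.2266 + 0.8·0.7734) ≈ 0.0682
After a geochemical assay='background': P(ore) = 0.2·0.0682 / (0.2·0.0682 + 0.8·0.9318) ≈ 0.0180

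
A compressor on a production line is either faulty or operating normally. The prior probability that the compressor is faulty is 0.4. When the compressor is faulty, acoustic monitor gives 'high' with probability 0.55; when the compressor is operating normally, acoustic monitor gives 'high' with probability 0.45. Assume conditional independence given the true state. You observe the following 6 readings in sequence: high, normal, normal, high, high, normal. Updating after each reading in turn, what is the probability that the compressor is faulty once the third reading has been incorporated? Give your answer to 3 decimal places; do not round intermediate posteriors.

After 'high': P(faulty) = 0.55·0.4000 / (0.55·0.4000 + 0.45·0.6000) ≈ 0.4490
After 'normal': P(faulty) = 0.45·0.4490 / (0.45·0.4490 + 0.55·0.5510) ≈ 0.4000
After 'normal': P(faulty) = 0.45·0.4000 / (0.45·0.4000 + 0.55·0.6000) ≈ 0.3529

0.353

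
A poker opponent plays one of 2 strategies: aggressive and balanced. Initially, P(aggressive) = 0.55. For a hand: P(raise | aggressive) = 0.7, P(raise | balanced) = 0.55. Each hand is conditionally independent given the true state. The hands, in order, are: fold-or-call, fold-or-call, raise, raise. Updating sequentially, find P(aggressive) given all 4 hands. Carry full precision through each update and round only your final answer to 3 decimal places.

After 'fold-or-call': P(aggressive) = 0.3·0.5500 / (0.3·0.5500 + 0.45·0.4500) ≈ 0.4490
After 'fold-or-call': P(aggressive) = 0.3·0.4490 / (0.3·0.4490 + 0.45·0.5510) ≈ 0.3520
After 'raise': P(aggressive) = 0.7·0.3520 / (0.7·0.3520 + 0.55·0.6480) ≈ 0.4088
After 'raise': P(aggressive) = 0.7·0.4088 / (0.7·0.4088 + 0.55·0.5912) ≈ 0.4681

0.468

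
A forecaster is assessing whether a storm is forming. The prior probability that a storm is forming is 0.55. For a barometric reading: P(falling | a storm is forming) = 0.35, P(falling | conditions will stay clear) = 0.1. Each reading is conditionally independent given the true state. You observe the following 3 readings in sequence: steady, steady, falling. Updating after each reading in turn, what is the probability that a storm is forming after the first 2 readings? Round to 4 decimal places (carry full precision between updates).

Apply Bayes' rule sequentially, carrying P(storm) forward.
After 'steady': P(storm) = 0.65·0.5500 / (0.65·0.5500 + 0.9·0.4500) ≈ 0.4689
After 'steady': P(storm) = 0.65·0.4689 / (0.65·0.4689 + 0.9·0.5311) ≈ 0.3893

0.3893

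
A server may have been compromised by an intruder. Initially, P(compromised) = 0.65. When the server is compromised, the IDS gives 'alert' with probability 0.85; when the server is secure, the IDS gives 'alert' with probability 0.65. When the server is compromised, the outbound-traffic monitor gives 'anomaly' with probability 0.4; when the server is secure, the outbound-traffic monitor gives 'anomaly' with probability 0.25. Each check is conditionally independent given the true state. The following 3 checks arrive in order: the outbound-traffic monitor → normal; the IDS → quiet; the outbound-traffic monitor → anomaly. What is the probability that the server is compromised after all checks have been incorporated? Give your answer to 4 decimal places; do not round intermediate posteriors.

0.5047

After the outbound-traffic monitor='normal': P(compromised) = 0.6·0.6500 / (0.6·0.6500 + 0.75·0.3500) ≈ 0.5977
After the IDS='quiet': P(compromised) = 0.15·0.5977 / (0.15·0.5977 + 0.35·0.4023) ≈ 0.3890
After the outbound-traffic monitor='anomaly': P(compromised) = 0.4·0.3890 / (0.4·0.3890 + 0.25·0.6110) ≈ 0.5047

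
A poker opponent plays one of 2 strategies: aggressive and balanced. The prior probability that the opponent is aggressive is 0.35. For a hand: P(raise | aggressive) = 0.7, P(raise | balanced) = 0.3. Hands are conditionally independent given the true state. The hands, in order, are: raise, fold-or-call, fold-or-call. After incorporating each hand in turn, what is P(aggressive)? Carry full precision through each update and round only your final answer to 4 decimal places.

After 'raise': P(aggressive) = 0.7·0.3500 / (0.7·0.3500 + 0.3·0.6500) ≈ 0.5568
After 'fold-or-call': P(aggressive) = 0.3·0.5568 / (0.3·0.5568 + 0.7·0.4432) ≈ 0.3500
After 'fold-or-call': P(aggressive) = 0.3·0.3500 / (0.3·0.3500 + 0.7·0.6500) ≈ 0.1875

0.1875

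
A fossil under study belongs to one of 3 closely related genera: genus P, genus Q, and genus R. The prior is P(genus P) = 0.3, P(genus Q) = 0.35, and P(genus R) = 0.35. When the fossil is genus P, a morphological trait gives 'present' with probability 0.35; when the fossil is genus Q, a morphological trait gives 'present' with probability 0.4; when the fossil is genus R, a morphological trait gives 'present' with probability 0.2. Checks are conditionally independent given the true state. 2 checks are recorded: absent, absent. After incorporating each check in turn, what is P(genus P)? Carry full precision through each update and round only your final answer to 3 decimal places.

After 'absent': normaliser = 0.65·0.3000 + 0.6·0.3500 + 0.8·0.3500; P(genus P) ≈ 0.2847, P(genus Q) ≈ 0.3066, P(genus R) ≈ 0.4088
After 'absent': normaliser = 0.65·0.2847 + 0.6·0.3066 + 0.8·0.4088; P(genus P) ≈ 0.2659, P(genus Q) ≈ 0.2643, P(genus R) ≈ 0.4698

0.266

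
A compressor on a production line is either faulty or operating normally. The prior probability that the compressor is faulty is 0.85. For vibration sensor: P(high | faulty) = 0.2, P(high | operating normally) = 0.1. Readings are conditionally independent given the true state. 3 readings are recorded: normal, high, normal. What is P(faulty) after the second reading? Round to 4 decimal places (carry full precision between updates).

0.9097

After 'normal': P(faulty) = 0.8·0.8500 / (0.8·0.8500 + 0.9·0.1500) ≈ 0.8344
After 'high': P(faulty) = 0.2·0.8344 / (0.2·0.8344 + 0.1·0.1656) ≈ 0.9097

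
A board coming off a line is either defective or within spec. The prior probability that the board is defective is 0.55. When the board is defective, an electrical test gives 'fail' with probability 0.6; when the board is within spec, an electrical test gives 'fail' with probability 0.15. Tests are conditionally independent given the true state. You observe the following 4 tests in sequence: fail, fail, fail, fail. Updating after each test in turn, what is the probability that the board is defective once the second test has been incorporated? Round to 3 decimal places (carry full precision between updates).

Each posterior becomes the prior for the next update.
After 'fail': P(defective) = 0.6·0.5500 / (0.6·0.5500 + 0.15·0.4500) ≈ 0.8302
After 'fail': P(defective) = 0.6·0.8302 / (0.6·0.8302 + 0.15·0.1698) ≈ 0.9514

0.951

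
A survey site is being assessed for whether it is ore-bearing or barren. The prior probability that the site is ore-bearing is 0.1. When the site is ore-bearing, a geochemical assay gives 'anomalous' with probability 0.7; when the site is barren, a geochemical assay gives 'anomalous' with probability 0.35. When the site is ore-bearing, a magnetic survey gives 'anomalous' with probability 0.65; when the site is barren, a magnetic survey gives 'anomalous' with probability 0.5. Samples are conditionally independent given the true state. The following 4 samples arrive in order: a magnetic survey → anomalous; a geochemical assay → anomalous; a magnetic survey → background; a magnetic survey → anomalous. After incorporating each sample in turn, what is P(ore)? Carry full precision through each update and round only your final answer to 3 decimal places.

0.208

After a magnetic survey='anomalous': P(ore) = 0.65·0.1000 / (0.65·0.1000 + 0.5·0.9000) ≈ 0.1262
After a geochemical assay='anomalous': P(ore) = 0.7·0.1262 / (0.7·0.1262 + 0.35·0.8738) ≈ 0.2241
After a magnetic survey='background': P(ore) = 0.35·0.2241 / (0.35·0.2241 + 0.5·0.7759) ≈ 0.1682
After a magnetic survey='anomalous': P(ore) = 0.65·0.1682 / (0.65·0.1682 + 0.5·0.8318) ≈ 0.2082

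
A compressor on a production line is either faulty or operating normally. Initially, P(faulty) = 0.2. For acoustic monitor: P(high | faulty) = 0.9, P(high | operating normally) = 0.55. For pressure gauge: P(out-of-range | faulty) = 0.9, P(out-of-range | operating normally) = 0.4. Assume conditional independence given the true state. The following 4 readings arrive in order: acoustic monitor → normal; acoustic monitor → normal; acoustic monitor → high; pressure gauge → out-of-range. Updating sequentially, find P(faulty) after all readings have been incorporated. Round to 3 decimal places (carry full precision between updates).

Apply Bayes' rule sequentially, carrying P(faulty) forward.
After acoustic monitor='normal': P(faulty) = 0.1·0.2000 / (0.1·0.2000 + 0.45·0.8000) ≈ 0.0526
After acoustic monitor='normal': P(faulty) = 0.1·0.0526 / (0.1·0.0526 + 0.45·0.9474) ≈ 0.0122
After acoustic monitor='high': P(faulty) = 0.9·0.0122 / (0.9·0.0122 + 0.55·0.9878) ≈ 0.0198
After pressure gauge='out-of-range': P(faulty) = 0.9·0.0198 / (0.9·0.0198 + 0.4·0.9802) ≈ 0.0435

0.043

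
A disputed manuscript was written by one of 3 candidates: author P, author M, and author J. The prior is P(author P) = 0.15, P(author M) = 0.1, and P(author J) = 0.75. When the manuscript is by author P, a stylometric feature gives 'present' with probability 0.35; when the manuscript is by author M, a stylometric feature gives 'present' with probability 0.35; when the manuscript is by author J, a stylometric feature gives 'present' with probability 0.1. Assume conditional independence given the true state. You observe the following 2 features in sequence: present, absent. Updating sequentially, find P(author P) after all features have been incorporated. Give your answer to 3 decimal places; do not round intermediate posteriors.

0.274

After 'present': normaliser = 0.35·0.1500 + 0.35·0.1000 + 0.1·0.7500; P(author P) ≈ 0.3231, P(author M) ≈ 0.2154, P(author J) ≈ 0.4615
After 'absent': normaliser = 0.65·0.3231 + 0.65·0.2154 + 0.9·0.4615; P(author P) ≈ 0.2744, P(author M) ≈ 0.1829, P(author J) ≈ 0.5427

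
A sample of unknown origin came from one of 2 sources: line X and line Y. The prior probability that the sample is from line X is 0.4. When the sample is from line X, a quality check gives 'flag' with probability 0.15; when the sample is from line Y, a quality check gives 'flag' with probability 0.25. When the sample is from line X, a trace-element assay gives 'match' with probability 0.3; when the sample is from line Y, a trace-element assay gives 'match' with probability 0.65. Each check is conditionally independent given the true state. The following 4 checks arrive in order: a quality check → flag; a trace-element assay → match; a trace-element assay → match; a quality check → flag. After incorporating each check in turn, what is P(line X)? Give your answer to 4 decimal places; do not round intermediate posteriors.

0.0486

After a quality check='flag': P(line X) = 0.15·0.4000 / (0.15·0.4000 + 0.25·0.6000) ≈ 0.2857
After a trace-element assay='match': P(line X) = 0.3·0.2857 / (0.3·0.2857 + 0.65·0.7143) ≈ 0.1558
After a trace-element assay='match': P(line X) = 0.3·0.1558 / (0.3·0.1558 + 0.65·0.8442) ≈ 0.0785
After a quality check='flag': P(line X) = 0.15·0.0785 / (0.15·0.0785 + 0.25·0.9215) ≈ 0.0486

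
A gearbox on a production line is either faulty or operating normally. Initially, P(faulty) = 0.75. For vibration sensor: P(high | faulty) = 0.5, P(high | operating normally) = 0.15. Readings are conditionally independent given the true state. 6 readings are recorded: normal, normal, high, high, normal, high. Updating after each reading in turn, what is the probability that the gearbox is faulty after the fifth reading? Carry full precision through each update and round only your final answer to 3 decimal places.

0.872

After 'normal': P(faulty) = 0.5·0.7500 / (0.5·0.7500 + 0.85·0.2500) ≈ 0.6383
After 'normal': P(faulty) = 0.5·0.6383 / (0.5·0.6383 + 0.85·0.3617) ≈ 0.5093
After 'high': P(faulty) = 0.5·0.5093 / (0.5·0.5093 + 0.15·0.4907) ≈ 0.7758
After 'high': P(faulty) = 0.5·0.7758 / (0.5·0.7758 + 0.15·0.2242) ≈ 0.9202
After 'normal': P(faulty) = 0.5·0.9202 / (0.5·0.9202 + 0.85·0.0798) ≈ 0.8715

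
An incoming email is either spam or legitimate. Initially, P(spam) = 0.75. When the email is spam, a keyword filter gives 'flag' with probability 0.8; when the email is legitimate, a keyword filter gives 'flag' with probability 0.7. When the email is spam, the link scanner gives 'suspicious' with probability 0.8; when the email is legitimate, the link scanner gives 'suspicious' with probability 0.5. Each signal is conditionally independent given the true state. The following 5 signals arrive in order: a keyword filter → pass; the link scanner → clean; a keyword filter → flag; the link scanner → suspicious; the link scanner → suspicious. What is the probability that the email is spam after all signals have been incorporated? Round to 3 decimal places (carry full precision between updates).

0.701

After a keyword filter='pass': P(spam) = 0.2·0.7500 / (0.2·0.7500 + 0.3·0.2500) ≈ 0.6667
After the link scanner='clean': P(spam) = 0.2·0.6667 / (0.2·0.6667 + 0.5·0.3333) ≈ 0.4444
After a keyword filter='flag': P(spam) = 0.8·0.4444 / (0.8·0.4444 + 0.7·0.5556) ≈ 0.4776
After the link scanner='suspicious': P(spam) = 0.8·0.4776 / (0.8·0.4776 + 0.5·0.5224) ≈ 0.5940
After the link scanner='suspicious': P(spam) = 0.8·0.5940 / (0.8·0.5940 + 0.5·0.4060) ≈ 0.7007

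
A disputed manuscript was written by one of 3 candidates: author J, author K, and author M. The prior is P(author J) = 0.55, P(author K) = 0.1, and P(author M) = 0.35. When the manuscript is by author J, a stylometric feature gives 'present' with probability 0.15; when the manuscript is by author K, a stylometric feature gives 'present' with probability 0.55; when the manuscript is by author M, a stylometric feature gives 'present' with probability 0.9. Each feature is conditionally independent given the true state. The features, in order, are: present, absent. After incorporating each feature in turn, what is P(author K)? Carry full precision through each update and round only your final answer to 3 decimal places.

0.196

Apply Bayes' rule sequentially, carrying P(author K) forward.
After 'present': normaliser = 0.15·0.5500 + 0.55·0.1000 + 0.9·0.3500; P(author J) ≈ 0.1823, P(author K) ≈ 0.1215, P(author M) ≈ 0.6961
After 'absent': normaliser = 0.85·0.1823 + 0.45·0.1215 + 0.1·0.6961; P(author J) ≈ 0.5549, P(author K) ≈ 0.1958, P(author M) ≈ 0.2493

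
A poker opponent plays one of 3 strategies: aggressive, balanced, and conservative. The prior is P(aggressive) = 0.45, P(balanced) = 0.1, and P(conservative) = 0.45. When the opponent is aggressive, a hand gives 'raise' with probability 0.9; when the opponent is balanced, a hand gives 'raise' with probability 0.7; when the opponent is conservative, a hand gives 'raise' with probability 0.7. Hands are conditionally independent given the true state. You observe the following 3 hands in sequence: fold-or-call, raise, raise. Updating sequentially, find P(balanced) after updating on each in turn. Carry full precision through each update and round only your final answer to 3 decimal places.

0.125

Each posterior becomes the prior for the next update.
After 'fold-or-call': normaliser = 0.1·0.4500 + 0.3·0.1000 + 0.3·0.4500; P(aggressive) ≈ 0.2143, P(balanced) ≈ 0.1429, P(conservative) ≈ 0.6429
After 'raise': normaliser = 0.9·0.2143 + 0.7·0.1429 + 0.7·0.6429; P(aggressive) ≈ 0.2596, P(balanced) ≈ 0.1346, P(conservative) ≈ 0.6058
After 'raise': normaliser = 0.9·0.2596 + 0.7·0.1346 + 0.7·0.6058; P(aggressive) ≈ 0.3107, P(balanced) ≈ 0.1253, P(conservative) ≈ 0.5639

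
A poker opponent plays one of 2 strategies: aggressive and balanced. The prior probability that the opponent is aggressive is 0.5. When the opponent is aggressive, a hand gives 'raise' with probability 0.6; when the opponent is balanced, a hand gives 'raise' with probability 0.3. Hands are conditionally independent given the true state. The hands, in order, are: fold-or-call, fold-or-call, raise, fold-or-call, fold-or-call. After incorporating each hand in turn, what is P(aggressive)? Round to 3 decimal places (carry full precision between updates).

0.176

After 'fold-or-call': P(aggressive) = 0.4·0.5000 / (0.4·0.5000 + 0.7·0.5000) ≈ 0.3636
After 'fold-or-call': P(aggressive) = 0.4·0.3636 / (0.4·0.3636 + 0.7·0.6364) ≈ 0.2462
After 'raise': P(aggressive) = 0.6·0.2462 / (0.6·0.2462 + 0.3·0.7538) ≈ 0.3951
After 'fold-or-call': P(aggressive) = 0.4·0.3951 / (0.4·0.3951 + 0.7·0.6049) ≈ 0.2718
After 'fold-or-call': P(aggressive) = 0.4·0.2718 / (0.4·0.2718 + 0.7·0.7282) ≈ 0.1758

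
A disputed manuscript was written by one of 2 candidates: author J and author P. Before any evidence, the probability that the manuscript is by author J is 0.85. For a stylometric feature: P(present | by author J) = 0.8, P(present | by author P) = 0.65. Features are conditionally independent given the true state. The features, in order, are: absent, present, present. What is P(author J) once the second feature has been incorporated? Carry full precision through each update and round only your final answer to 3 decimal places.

Each posterior becomes the prior for the next update.
After 'absent': P(author J) = 0.2·0.8500 / (0.2·0.8500 + 0.35·0.1500) ≈ 0.7640
After 'present': P(author J) = 0.8·0.7640 / (0.8·0.7640 + 0.65·0.2360) ≈ 0.7994

0.799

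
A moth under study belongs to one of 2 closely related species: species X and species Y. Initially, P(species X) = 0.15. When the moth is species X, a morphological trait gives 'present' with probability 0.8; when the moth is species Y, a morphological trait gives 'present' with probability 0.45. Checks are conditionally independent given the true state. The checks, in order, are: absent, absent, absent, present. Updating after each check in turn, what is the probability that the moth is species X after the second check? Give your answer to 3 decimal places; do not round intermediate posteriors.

After 'absent': P(species X) = 0.2·0.1500 / (0.2·0.1500 + 0.55·0.8500) ≈ 0.0603
After 'absent': P(species X) = 0.2·0.0603 / (0.2·0.0603 + 0.55·0.9397) ≈ 0.0228

0.023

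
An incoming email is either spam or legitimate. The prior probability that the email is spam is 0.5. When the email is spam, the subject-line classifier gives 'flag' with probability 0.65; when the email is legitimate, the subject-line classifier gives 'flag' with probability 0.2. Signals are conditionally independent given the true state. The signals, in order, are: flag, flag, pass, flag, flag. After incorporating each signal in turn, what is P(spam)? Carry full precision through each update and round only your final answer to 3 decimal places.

0.980

After 'flag': P(spam) = 0.65·0.5000 / (0.65·0.5000 + 0.2·0.5000) ≈ 0.7647
After 'flag': P(spam) = 0.65·0.7647 / (0.65·0.7647 + 0.2·0.2353) ≈ 0.9135
After 'pass': P(spam) = 0.35·0.9135 / (0.35·0.9135 + 0.8·0.0865) ≈ 0.8221
After 'flag': P(spam) = 0.65·0.8221 / (0.65·0.8221 + 0.2·0.1779) ≈ 0.9376
After 'flag': P(spam) = 0.65·0.9376 / (0.65·0.9376 + 0.2·0.0624) ≈ 0.9799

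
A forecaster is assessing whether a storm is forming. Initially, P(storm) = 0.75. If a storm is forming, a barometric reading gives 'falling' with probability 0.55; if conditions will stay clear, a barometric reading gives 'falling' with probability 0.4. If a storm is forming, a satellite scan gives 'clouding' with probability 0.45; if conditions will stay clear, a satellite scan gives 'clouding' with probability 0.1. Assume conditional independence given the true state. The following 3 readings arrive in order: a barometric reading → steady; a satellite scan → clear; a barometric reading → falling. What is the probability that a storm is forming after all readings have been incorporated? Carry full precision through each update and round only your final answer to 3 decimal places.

Apply Bayes' rule sequentially, carrying P(storm) forward.
After a barometric reading='steady': P(storm) = 0.45·0.7500 / (0.45·0.7500 + 0.6·0.2500) ≈ 0.6923
After a satellite scan='clear': P(storm) = 0.55·0.6923 / (0.55·0.6923 + 0.9·0.3077) ≈ 0.5789
After a barometric reading='falling': P(storm) = 0.55·0.5789 / (0.55·0.5789 + 0.4·0.4211) ≈ 0.6541

0.654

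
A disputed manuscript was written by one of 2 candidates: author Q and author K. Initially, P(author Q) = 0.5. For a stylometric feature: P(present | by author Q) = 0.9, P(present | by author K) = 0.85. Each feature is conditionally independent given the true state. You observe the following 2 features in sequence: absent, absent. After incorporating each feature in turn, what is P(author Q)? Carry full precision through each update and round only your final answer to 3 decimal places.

0.308

After 'absent': P(author Q) = 0.1·0.5000 / (0.1·0.5000 + 0.15·0.5000) ≈ 0.4000
After 'absent': P(author Q) = 0.1·0.4000 / (0.1·0.4000 + 0.15·0.6000) ≈ 0.3077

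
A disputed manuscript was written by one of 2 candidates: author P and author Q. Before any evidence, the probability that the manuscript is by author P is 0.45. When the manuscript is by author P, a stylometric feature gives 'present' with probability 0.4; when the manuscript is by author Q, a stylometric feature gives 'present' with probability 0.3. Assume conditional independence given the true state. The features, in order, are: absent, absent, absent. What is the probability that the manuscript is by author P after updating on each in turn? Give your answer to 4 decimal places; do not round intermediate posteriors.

After 'absent': P(author P) = 0.6·0.4500 / (0.6·0.4500 + 0.7·0.5500) ≈ 0.4122
After 'absent': P(author P) = 0.6·0.4122 / (0.6·0.4122 + 0.7·0.5878) ≈ 0.3754
After 'absent': P(author P) = 0.6·0.3754 / (0.6·0.3754 + 0.7·0.6246) ≈ 0.3400

0.3400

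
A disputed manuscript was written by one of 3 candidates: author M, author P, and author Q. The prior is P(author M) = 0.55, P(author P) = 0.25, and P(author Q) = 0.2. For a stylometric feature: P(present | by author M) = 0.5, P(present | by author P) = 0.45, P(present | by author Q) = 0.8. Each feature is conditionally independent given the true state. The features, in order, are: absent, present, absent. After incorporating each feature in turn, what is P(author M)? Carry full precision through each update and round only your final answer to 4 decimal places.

0.6297

Each posterior becomes the prior for the next update.
After 'absent': normaliser = 0.5·0.5500 + 0.55·0.2500 + 0.2·0.2000; P(author M) ≈ 0.6077, P(author P) ≈ 0.3039, P(author Q) ≈ 0.0884
After 'present': normaliser = 0.5·0.6077 + 0.45·0.3039 + 0.8·0.0884; P(author M) ≈ 0.5943, P(author P) ≈ 0.2674, P(author Q) ≈ 0.1383
After 'absent': normaliser = 0.5·0.5943 + 0.55·0.2674 + 0.2·0.1383; P(author M) ≈ 0.6297, P(author P) ≈ 0.3117, P(author Q) ≈ 0.0586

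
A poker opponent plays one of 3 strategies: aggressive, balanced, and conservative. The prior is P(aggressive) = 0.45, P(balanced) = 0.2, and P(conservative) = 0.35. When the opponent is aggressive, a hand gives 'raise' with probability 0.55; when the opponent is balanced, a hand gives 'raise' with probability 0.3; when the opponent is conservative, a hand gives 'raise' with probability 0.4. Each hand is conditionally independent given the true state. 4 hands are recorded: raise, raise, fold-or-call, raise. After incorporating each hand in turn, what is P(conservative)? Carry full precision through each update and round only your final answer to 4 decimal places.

0.2640

Each posterior becomes the prior for the next update.
After 'raise': normaliser = 0.55·0.4500 + 0.3·0.2000 + 0.4·0.3500; P(aggressive) ≈ 0.5531, P(balanced) ≈ 0.1341, P(conservative) ≈ 0.3128
After 'raise': normaliser = 0.55·0.5531 + 0.3·0.1341 + 0.4·0.3128; P(aggressive) ≈ 0.6478, P(balanced) ≈ 0.0857, P(conservative) ≈ 0.2665
After 'fold-or-call': normaliser = 0.45·0.6478 + 0.7·0.0857 + 0.6·0.2665; P(aggressive) ≈ 0.5701, P(balanced) ≈ 0.1173, P(conservative) ≈ 0.3127
After 'raise': normaliser = 0.55·0.5701 + 0.3·0.1173 + 0.4·0.3127; P(aggressive) ≈ 0.6618, P(balanced) ≈ 0.0742, P(conservative) ≈ 0.2640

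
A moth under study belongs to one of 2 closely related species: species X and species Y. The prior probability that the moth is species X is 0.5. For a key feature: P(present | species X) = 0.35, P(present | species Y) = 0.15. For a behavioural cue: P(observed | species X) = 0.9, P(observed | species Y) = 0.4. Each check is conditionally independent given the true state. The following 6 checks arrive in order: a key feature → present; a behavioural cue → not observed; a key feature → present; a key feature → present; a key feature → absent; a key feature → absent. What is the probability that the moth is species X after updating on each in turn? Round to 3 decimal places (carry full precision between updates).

0.553

After a key feature='present': P(species X) = 0.35·0.5000 / (0.35·0.5000 + 0.15·0.5000) ≈ 0.7000
After a behavioural cue='not observed': P(species X) = 0.1·0.7000 / (0.1·0.7000 + 0.6·0.3000) ≈ 0.2800
After a key feature='present': P(species X) = 0.35·0.2800 / (0.35·0.2800 + 0.15·0.7200) ≈ 0.4757
After a key feature='present': P(species X) = 0.35·0.4757 / (0.35·0.4757 + 0.15·0.5243) ≈ 0.6792
After a key feature='absent': P(species X) = 0.65·0.6792 / (0.65·0.6792 + 0.85·0.3208) ≈ 0.6182
After a key feature='absent': P(species X) = 0.65·0.6182 / (0.65·0.6182 + 0.85·0.3818) ≈ 0.5532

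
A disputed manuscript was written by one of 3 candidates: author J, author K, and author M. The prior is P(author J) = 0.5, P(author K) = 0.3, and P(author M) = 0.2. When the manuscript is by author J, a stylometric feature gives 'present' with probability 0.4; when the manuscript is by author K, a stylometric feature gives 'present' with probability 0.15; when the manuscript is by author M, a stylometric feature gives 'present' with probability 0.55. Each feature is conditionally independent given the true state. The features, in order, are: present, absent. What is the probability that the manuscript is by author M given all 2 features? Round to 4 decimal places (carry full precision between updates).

Each posterior becomes the prior for the next update.
After 'present': normaliser = 0.4·0.5000 + 0.15·0.3000 + 0.55·0.2000; P(author J) ≈ 0.5634, P(author K) ≈ 0.1268, P(author M) ≈ 0.3099
After 'absent': normaliser = 0.6·0.5634 + 0.85·0.1268 + 0.45·0.3099; P(author J) ≈ 0.5776, P(author K) ≈ 0.1841, P(author M) ≈ 0.2383

0.2383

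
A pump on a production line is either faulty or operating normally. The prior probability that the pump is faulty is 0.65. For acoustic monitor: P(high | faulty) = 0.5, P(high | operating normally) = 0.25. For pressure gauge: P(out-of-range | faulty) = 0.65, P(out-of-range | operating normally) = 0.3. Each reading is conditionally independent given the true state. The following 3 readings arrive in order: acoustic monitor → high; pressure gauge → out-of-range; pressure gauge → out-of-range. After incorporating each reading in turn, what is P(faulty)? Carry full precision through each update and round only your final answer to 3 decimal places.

0.946

Each posterior becomes the prior for the next update.
After acoustic monitor='high': P(faulty) = 0.5·0.6500 / (0.5·0.6500 + 0.25·0.3500) ≈ 0.7879
After pressure gauge='out-of-range': P(faulty) = 0.65·0.7879 / (0.65·0.7879 + 0.3·0.2121) ≈ 0.8895
After pressure gauge='out-of-range': P(faulty) = 0.65·0.8895 / (0.65·0.8895 + 0.3·0.1105) ≈ 0.9458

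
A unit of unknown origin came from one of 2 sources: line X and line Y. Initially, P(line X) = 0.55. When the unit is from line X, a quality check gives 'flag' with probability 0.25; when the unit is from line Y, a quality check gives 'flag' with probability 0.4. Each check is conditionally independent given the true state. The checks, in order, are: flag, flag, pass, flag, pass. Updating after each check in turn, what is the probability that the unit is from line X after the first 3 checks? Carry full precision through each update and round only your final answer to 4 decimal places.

Apply Bayes' rule sequentially, carrying P(line X) forward.
After 'flag': P(line X) = 0.25·0.5500 / (0.25·0.5500 + 0.4·0.4500) ≈ 0.4331
After 'flag': P(line X) = 0.25·0.4331 / (0.25·0.4331 + 0.4·0.5669) ≈ 0.3231
After 'pass': P(line X) = 0.75·0.3231 / (0.75·0.3231 + 0.6·0.6769) ≈ 0.3737

0.3737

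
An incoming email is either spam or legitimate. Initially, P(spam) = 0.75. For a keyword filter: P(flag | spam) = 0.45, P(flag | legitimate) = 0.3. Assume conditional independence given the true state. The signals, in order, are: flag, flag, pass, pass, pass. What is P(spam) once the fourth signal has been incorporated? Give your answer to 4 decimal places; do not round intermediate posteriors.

Each posterior becomes the prior for the next update.
After 'flag': P(spam) = 0.45·0.7500 / (0.45·0.7500 + 0.3·0.2500) ≈ 0.8182
After 'flag': P(spam) = 0.45·0.8182 / (0.45·0.8182 + 0.3·0.1818) ≈ 0.8710
After 'pass': P(spam) = 0.55·0.8710 / (0.55·0.8710 + 0.7·0.1290) ≈ 0.8414
After 'pass': P(spam) = 0.55·0.8414 / (0.55·0.8414 + 0.7·0.1586) ≈ 0.8065

0.8065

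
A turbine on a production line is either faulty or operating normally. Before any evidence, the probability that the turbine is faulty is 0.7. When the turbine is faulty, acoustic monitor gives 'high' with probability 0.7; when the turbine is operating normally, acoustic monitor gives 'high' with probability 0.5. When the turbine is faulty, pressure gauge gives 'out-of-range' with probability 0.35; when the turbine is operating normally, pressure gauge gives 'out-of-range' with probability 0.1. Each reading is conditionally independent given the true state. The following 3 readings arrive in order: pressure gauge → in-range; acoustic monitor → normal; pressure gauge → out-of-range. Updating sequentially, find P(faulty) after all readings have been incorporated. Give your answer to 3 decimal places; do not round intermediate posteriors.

0.780

After pressure gauge='in-range': P(faulty) = 0.65·0.7000 / (0.65·0.7000 + 0.9·0.3000) ≈ 0.6276
After acoustic monitor='normal': P(faulty) = 0.3·0.6276 / (0.3·0.6276 + 0.5·0.3724) ≈ 0.5028
After pressure gauge='out-of-range': P(faulty) = 0.35·0.5028 / (0.35·0.5028 + 0.1·0.4972) ≈ 0.7797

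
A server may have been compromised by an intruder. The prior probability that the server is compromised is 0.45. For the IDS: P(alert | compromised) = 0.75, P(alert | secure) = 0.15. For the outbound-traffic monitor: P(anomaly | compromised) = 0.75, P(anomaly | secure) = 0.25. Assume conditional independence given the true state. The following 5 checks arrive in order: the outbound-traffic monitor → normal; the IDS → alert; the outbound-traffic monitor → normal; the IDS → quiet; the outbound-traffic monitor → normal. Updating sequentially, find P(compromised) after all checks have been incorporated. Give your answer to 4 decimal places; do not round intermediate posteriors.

0.0427

Each posterior becomes the prior for the next update.
After the outbound-traffic monitor='normal': P(compromised) = 0.25·0.4500 / (0.25·0.4500 + 0.75·0.5500) ≈ 0.2143
After the IDS='alert': P(compromised) = 0.75·0.2143 / (0.75·0.2143 + 0.15·0.7857) ≈ 0.5769
After the outbound-traffic monitor='normal': P(compromised) = 0.25·0.5769 / (0.25·0.5769 + 0.75·0.4231) ≈ 0.3125
After the IDS='quiet': P(compromised) = 0.25·0.3125 / (0.25·0.3125 + 0.85·0.6875) ≈ 0.1179
After the outbound-traffic monitor='normal': P(compromised) = 0.25·0.1179 / (0.25·0.1179 + 0.75·0.8821) ≈ 0.0427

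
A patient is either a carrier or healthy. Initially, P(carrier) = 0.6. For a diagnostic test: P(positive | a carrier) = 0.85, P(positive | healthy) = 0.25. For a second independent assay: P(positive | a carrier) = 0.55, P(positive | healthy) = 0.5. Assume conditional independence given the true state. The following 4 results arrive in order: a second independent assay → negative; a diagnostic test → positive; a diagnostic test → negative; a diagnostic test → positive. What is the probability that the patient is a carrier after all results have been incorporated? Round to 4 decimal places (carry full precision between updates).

Each posterior becomes the prior for the next update.
After a second independent assay='negative': P(carrier) = 0.45·0.6000 / (0.45·0.6000 + 0.5·0.4000) ≈ 0.5745
After a diagnostic test='positive': P(carrier) = 0.85·0.5745 / (0.85·0.5745 + 0.25·0.4255) ≈ 0.8211
After a diagnostic test='negative': P(carrier) = 0.15·0.8211 / (0.15·0.8211 + 0.75·0.1789) ≈ 0.4786
After a diagnostic test='positive': P(carrier) = 0.85·0.4786 / (0.85·0.4786 + 0.25·0.5214) ≈ 0.7574

0.7574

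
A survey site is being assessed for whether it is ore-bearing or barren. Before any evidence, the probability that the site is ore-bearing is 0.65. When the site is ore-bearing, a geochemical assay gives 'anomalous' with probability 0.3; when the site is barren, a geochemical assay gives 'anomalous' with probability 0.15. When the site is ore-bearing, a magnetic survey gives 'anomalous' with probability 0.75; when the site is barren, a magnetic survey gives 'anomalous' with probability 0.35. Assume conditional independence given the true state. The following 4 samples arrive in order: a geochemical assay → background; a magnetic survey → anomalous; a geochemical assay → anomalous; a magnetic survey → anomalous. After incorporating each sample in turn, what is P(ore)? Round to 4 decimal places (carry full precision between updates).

After a geochemical assay='background': P(ore) = 0.7·0.6500 / (0.7·0.6500 + 0.85·0.3500) ≈ 0.6047
After a magnetic survey='anomalous': P(ore) = 0.75·0.6047 / (0.75·0.6047 + 0.35·0.3953) ≈ 0.7662
After a geochemical assay='anomalous': P(ore) = 0.3·0.7662 / (0.3·0.7662 + 0.15·0.2338) ≈ 0.8676
After a magnetic survey='anomalous': P(ore) = 0.75·0.8676 / (0.75·0.8676 + 0.35·0.1324) ≈ 0.9335

0.9335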